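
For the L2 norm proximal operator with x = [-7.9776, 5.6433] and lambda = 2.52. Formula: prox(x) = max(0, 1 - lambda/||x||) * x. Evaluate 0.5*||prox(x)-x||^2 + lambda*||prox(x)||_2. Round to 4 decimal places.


Step 1: Compute ||x||.
||x|| = 9.7718
Step 2: Compute scaling factor.
scale = max(0, 1 - 2.52/9.7718) = 0.7421
Step 3: prox(x) = [-5.9203, 4.188]
||prox(x)|| = 7.2518
Step 4: Proximal objective.
0.5*||prox-x||^2 = 3.1752
lambda*||prox|| = 18.2745
Total = 21.4498


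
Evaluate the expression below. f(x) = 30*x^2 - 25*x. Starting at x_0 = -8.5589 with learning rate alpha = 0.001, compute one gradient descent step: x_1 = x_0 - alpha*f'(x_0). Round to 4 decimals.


We compute the gradient at x_0 and apply the update.
f'(x) = 60*x - 25
f'(-8.5589) = 60*-8.5589 - 25 = -538.534
x_1 = -8.5589 - 0.001*-538.534 = -8.0204


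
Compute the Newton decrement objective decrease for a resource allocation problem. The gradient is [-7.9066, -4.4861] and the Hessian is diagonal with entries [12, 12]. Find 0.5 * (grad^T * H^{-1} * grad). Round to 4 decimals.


Step 1: H is diagonal, so H^(-1) * g = [-0.6589, -0.3738].
Step 2: g^T H^(-1) g = sum_i g_i^2 / H_ii
  = (-7.9066)^2/12 + (-4.4861)^2/12
  = 5.2095 + 1.6771 = 6.8866
Step 3: Objective decrease = 0.5 * g^T H^(-1) g = 3.4433


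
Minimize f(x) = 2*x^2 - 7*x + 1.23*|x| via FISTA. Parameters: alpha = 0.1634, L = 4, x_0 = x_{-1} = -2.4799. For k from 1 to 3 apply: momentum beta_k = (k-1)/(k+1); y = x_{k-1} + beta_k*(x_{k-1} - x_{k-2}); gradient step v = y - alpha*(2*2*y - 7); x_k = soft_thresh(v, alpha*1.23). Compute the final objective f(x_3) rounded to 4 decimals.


FISTA on f(x) = 2*x^2 - 7*x + 1.23*|x|
L = 4, alpha = 0.1634
Iteration 1: beta = 0.0, y = -2.4799 + 0.0*(-2.4799 + 2.4799) = -2.4799
  grad(y) = -16.9196, v = y - alpha*grad = 0.2848
  prox(v) = soft_thresh(0.2848, 0.201) = 0.0838
Iteration 2: beta = 0.3333, y = 0.0838 + 0.3333*(0.0838 + 2.4799) = 0.9383
  grad(y) = -3.2466, v = y - alpha*grad = 1.4688
  prox(v) = soft_thresh(1.4688, 0.201) = 1.2679
Iteration 3: beta = 0.5, y = 1.2679 + 0.5*(1.2679 - 0.0838) = 1.8599
  grad(y) = 0.4396, v = y - alpha*grad = 1.7881
  prox(v) = soft_thresh(1.7881, 0.201) = 1.5871
f(x_3) = 2*1.5871^2 - 7*1.5871 + 1.23*|1.5871| = -4.1198


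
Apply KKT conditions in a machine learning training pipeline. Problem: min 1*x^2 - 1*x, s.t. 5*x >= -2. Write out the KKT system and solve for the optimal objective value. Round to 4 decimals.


Step 1: Try lambda = 0 (constraint inactive).
Stationarity: 2*1*x - 1 = 0
x* = 1/(2*1) = 0.5
Check constraint: 5*0.5 = 2.5 >= -2 -- satisfied.
Step 2: Compute optimal value.
f(x*) = 1*0.5^2 - 1*0.5 = -0.25


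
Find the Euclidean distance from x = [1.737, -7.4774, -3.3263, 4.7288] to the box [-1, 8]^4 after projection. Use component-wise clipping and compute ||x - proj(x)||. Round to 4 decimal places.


Project each component onto [-1, 8].
clip(1.737) = 1.737, clip(-7.4774) = -1.0, clip(-3.3263) = -1.0, clip(4.7288) = 4.7288
Projection = [1.737, -1.0, -1.0, 4.7288]
Squared diffs: [0.0, 41.9567, 5.4117, 0.0]
Distance = sqrt(47.3684) = 6.8825


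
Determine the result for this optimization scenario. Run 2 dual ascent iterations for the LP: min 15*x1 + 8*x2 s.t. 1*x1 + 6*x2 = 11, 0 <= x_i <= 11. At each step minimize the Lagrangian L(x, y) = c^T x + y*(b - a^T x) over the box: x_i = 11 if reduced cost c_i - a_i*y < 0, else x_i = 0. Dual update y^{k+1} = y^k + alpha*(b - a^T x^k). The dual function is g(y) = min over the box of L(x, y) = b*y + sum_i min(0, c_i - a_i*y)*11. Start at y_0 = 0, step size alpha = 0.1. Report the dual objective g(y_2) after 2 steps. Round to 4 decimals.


Dual ascent for LP: min 15*x1 + 8*x2, 1*x1 + 6*x2 = 11, 0 <= x_i <= 11
Step 1: y^k = 0.0, reduced costs: (15.0, 8.0)
  x^k = (0.0, 0.0), subgradient = b - a^T x = 11.0
  y^{k+1} = 0.0 + 0.1*11.0 = 1.1
Step 2: y^k = 1.1, reduced costs: (13.9, 1.4)
  x^k = (0.0, 0.0), subgradient = b - a^T x = 11.0
  y^{k+1} = 1.1 + 0.1*11.0 = 2.2
Dual objective at y_2 = 2.2: reduced costs (12.8, -5.2), box minimizer x = (0.0, 11.0)
g(y_2) = b*y + (c1 - a1*y)*x1 + (c2 - a2*y)*x2 = 11*2.2 + 12.8*0.0 + (-5.2)*11.0 = 24.2 + 0.0 - 57.2 = -33.0


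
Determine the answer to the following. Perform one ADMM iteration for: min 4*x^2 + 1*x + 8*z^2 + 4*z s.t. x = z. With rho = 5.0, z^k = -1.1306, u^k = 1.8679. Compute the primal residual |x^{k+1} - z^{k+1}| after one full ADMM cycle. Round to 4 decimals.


ADMM iteration with rho = 5.0, z^k = -1.1306, u^k = 1.8679
Step 1: x-update.
Minimize 4*x^2 + 1*x + (5.0/2)*(x + 1.1306 + 1.8679)^2
FOC: (2*4 + 5.0)*x = -1 + 5.0*(-1.1306 - 1.8679)
x^{k+1} = -1.2302
Step 2: z-update.
Minimize 8*z^2 + 4*z + (5.0/2)*(-1.2302 - z + 1.8679)^2
FOC: (2*8 + 5.0)*z = -4 + 5.0*(-1.2302 + 1.8679)
z^{k+1} = -0.0386
Step 3: u-update.
u^{k+1} = 1.8679 - 1.2302 + 0.0386 = 0.6763
Step 4: Primal residual = |-1.2302 + 0.0386| = 1.1916


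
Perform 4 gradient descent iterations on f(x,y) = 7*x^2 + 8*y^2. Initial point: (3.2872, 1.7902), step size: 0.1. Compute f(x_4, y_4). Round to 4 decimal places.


Gradient descent on f(x,y) = 7*x^2 + 8*y^2.
Starting point: (3.2872, 1.7902), alpha = 0.1
Step 1: grad_x = 2*7*3.2872 = 46.0208, grad_y = 2*8*1.7902 = 28.6432
  x_1 = 3.2872 - 0.1*46.0208 = -1.3149
  y_1 = 1.7902 - 0.1*28.6432 = -1.0741
Step 2: grad_x = 2*7*-1.3149 = -18.4083, grad_y = 2*8*-1.0741 = -17.1859
  x_2 = -1.3149 - 0.1*-18.4083 = 0.526
  y_2 = -1.0741 - 0.1*-17.1859 = 0.6445
Step 3: grad_x = 2*7*0.526 = 7.3633, grad_y = 2*8*0.6445 = 10.3116
  x_3 = 0.526 - 0.1*7.3633 = -0.2104
  y_3 = 0.6445 - 0.1*10.3116 = -0.3867
Step 4: grad_x = 2*7*-0.2104 = -2.9453, grad_y = 2*8*-0.3867 = -6.1869
  x_4 = -0.2104 - 0.1*-2.9453 = 0.0842
  y_4 = -0.3867 - 0.1*-6.1869 = 0.232
f(0.0842, 0.232) = 7*0.0842^2 + 8*0.232^2 = 0.4802


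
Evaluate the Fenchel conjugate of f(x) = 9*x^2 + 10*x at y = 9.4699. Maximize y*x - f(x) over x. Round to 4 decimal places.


f*(y) = sup_x {y*x - a*x^2 - b*x} = sup_x {(y-b)*x - a*x^2}
FOC: (y - b) - 2a*x = 0 => x* = (y - b)/(2a)
x* = (9.4699 - 10)/(2*9) = -0.0295
f*(9.4699) = (y-b)^2/(4a) = (9.4699 - 10)^2/(4*9)
= 0.281/36 = 0.0078


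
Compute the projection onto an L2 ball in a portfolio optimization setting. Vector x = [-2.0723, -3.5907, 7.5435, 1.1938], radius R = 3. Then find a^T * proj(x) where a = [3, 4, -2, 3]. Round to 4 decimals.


Step 1: Compute ||x|| (intermediates to 6 decimals).
||x|| = sqrt((-2.0723)^2 + (-3.5907)^2 + 7.5435^2 + 1.1938^2) = 8.690058
Step 2: Project.
Since ||x|| > R, scale = R/||x|| = 3/8.690058 = 0.345222, proj(x) = scale * x
proj(x) = [-0.715404, -1.239589, 2.604182, 0.412126]
Step 3: Dot product.
a^T * proj(x) = 3*(-0.715404) + 4*(-1.239589) - 2*2.604182 + 3*0.412126 = -11.0766


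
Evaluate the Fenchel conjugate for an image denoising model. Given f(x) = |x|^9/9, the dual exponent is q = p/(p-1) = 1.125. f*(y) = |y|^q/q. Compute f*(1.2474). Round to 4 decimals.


The conjugate exponent q satisfies 1/p + 1/q = 1.
p = 9, so q = 9/(9 - 1) = 1.125
|y|^q = 1.2474^1.125 = 1.2823
f*(1.2474) = 1.2823 / 1.125 = 1.1399


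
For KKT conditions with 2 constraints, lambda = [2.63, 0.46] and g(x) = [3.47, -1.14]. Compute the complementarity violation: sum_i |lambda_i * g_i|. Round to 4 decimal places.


KKT complementary slackness check:
lambda_1 * g_1 = 2.63 * 3.47 = 9.1261
lambda_2 * g_2 = 0.46 * -1.14 = -0.5244
Total violation = 9.1261 + 0.5244 = 9.6505


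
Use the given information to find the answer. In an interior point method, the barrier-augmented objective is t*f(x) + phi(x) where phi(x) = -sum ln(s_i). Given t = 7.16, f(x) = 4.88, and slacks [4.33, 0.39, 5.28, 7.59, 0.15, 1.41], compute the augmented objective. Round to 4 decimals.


Step 1: Compute log-barrier.
ln values: [1.4656, -0.9416, 1.6639, 2.0268, -1.8971, 0.3436]
phi = -(1.4656 - 0.9416 + 1.6639 + 2.0268 - 1.8971 + 0.3436) = -2.6612
Step 2: Compute augmented objective.
t*f(x) = 7.16*4.88 = 34.9408
Total = 34.9408 - 2.6612 = 32.2796


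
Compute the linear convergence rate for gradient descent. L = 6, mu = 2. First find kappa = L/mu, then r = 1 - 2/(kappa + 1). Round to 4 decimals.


Step 1: Compute the condition number.
kappa = L/mu = 6/2 = 3.0
Step 2: Compute the convergence rate.
r = 1 - 2/(kappa + 1) = 1 - 2*mu/(L + mu) = (L - mu)/(L + mu) = 4/8 = 0.5


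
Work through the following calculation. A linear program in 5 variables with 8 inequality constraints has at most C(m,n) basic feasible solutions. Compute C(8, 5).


Each vertex corresponds to some choice of n active constraints out of m, so the number of vertices is at most C(m, n) = m! / (n!(m-n)!).
m = 8, n = 5
Numerator: 8 * 7 * 6 * 5 * 4
Denominator: 5! = 120
C(8, 5) = 56


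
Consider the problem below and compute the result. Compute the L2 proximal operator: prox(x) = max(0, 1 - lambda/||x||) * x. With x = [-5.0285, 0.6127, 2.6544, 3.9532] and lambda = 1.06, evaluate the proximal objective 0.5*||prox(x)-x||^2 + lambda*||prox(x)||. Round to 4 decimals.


Step 1: Compute ||x||.
||x|| = 6.9523
Step 2: Compute scaling factor.
scale = max(0, 1 - 1.06/6.9523) = 0.8475
Step 3: prox(x) = [-4.2618, 0.5193, 2.2497, 3.3505]
||prox(x)|| = 5.8923
Step 4: Proximal objective.
0.5*||prox-x||^2 = 0.5618
lambda*||prox|| = 6.2458
Total = 6.8077


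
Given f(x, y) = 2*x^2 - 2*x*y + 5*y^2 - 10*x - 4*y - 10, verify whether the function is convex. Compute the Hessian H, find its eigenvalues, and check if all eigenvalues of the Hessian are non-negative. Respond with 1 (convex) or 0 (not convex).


The Hessian of f(x,y) = 2*x^2 - 2*x*y + 5*y^2 - 10*x - 4*y - 10 is:
H = [[4, -2], [-2, 10]]
Trace = 4 + 10 = 14
Determinant = 4*10 - (-2)^2 = 36
Discriminant = (14)^2 - 4*36 = 52.0
Eigenvalues: lambda_1 = 3.3944, lambda_2 = 10.6056
The function is convex.

1


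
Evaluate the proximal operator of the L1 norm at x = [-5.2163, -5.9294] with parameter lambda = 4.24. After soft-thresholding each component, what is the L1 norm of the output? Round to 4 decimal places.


Soft-thresholding with lambda = 4.24:
prox(-5.2163) = sign(-5.2163)*max(|-5.2163| - 4.24, 0) = -0.9763
prox(-5.9294) = sign(-5.9294)*max(|-5.9294| - 4.24, 0) = -1.6894
prox(x) = [-0.9763, -1.6894]
||prox(x)||_1 = 0.9763 + 1.6894 = 2.6657


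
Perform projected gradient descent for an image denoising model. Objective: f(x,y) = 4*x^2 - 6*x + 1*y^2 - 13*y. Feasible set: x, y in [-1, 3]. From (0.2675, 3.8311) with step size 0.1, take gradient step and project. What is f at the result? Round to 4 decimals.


Step 1: Compute gradient at (0.2675, 3.8311).
grad_x = 2*4*0.2675 - 6 = -3.86
grad_y = 2*1*3.8311 - 13 = -5.3378
Step 2: Gradient step.
x_raw = 0.2675 - 0.1*-3.86 = 0.6535
y_raw = 3.8311 - 0.1*-5.3378 = 4.3649
Step 3: Project onto [-1, 3].
x_proj = clip(0.6535) = 0.6535
y_proj = clip(4.3649) = 3.0
Step 4: Evaluate f.
f(0.6535, 3.0) = -32.2128


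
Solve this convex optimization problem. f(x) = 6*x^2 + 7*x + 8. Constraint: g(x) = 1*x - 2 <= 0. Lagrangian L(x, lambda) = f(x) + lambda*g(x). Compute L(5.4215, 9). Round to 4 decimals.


Step 1: Evaluate f(x).
f(5.4215) = 6*5.4215^2 + 7*5.4215 + 8 = 222.3065
Step 2: Evaluate g(x).
g(5.4215) = 1*5.4215 - 2 = 3.4215
Step 3: Compute Lagrangian.
L = 222.3065 + 9*3.4215 = 253.1


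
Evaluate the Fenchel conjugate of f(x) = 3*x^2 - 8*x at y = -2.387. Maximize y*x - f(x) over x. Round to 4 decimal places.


f*(y) = sup_x {y*x - a*x^2 - b*x} = sup_x {(y-b)*x - a*x^2}
FOC: (y - b) - 2a*x = 0 => x* = (y - b)/(2a)
x* = (-2.387 + 8)/(2*3) = 0.9355
f*(-2.387) = (y-b)^2/(4a) = (-2.387 + 8)^2/(4*3)
= 31.5058/12 = 2.6255


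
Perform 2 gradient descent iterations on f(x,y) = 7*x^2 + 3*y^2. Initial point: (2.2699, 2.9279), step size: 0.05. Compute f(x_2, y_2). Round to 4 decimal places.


Gradient descent on f(x,y) = 7*x^2 + 3*y^2.
Starting point: (2.2699, 2.9279), alpha = 0.05
Step 1: grad_x = 2*7*2.2699 = 31.7786, grad_y = 2*3*2.9279 = 17.5674
  x_1 = 2.2699 - 0.05*31.7786 = 0.681
  y_1 = 2.9279 - 0.05*17.5674 = 2.0495
Step 2: grad_x = 2*7*0.681 = 9.5336, grad_y = 2*3*2.0495 = 12.2972
  x_2 = 0.681 - 0.05*9.5336 = 0.2043
  y_2 = 2.0495 - 0.05*12.2972 = 1.4347
f(0.2043, 1.4347) = 7*0.2043^2 + 3*1.4347^2 = 6.467


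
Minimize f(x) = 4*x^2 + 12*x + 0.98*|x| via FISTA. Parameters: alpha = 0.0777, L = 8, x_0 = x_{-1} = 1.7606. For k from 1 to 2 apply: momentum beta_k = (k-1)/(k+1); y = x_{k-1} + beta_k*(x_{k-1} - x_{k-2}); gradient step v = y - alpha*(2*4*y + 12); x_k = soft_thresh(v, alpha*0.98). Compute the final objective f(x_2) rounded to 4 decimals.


FISTA on f(x) = 4*x^2 + 12*x + 0.98*|x|
L = 8, alpha = 0.0777
Iteration 1: beta = 0.0, y = 1.7606 + 0.0*(1.7606 - 1.7606) = 1.7606
  grad(y) = 26.0848, v = y - alpha*grad = -0.2662
  prox(v) = soft_thresh(-0.2662, 0.0761) = -0.19
Iteration 2: beta = 0.3333, y = -0.19 + 0.3333*(-0.19 - 1.7606) = -0.8403
  grad(y) = 5.2779, v = y - alpha*grad = -1.2504
  prox(v) = soft_thresh(-1.2504, 0.0761) = -1.1742
f(x_2) = 4*(-1.1742)^2 + 12*(-1.1742) + 0.98*|-1.1742| = -7.4247


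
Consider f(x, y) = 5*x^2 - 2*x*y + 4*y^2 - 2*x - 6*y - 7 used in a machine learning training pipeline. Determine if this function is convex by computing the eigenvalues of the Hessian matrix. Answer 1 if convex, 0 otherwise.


The Hessian of f(x,y) = 5*x^2 - 2*x*y + 4*y^2 - 2*x - 6*y - 7 is:
H = [[10, -2], [-2, 8]]
Trace = 10 + 8 = 18
Determinant = 10*8 - (-2)^2 = 76
Discriminant = (18)^2 - 4*76 = 20.0
Eigenvalues: lambda_1 = 6.7639, lambda_2 = 11.2361
The function is convex.

1


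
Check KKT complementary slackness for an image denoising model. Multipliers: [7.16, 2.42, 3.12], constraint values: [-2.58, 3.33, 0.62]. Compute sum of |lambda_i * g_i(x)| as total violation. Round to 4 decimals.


KKT complementary slackness check:
lambda_1 * g_1 = 7.16 * -2.58 = -18.4728
lambda_2 * g_2 = 2.42 * 3.33 = 8.0586
lambda_3 * g_3 = 3.12 * 0.62 = 1.9344
Total violation = 18.4728 + 8.0586 + 1.9344 = 28.4658


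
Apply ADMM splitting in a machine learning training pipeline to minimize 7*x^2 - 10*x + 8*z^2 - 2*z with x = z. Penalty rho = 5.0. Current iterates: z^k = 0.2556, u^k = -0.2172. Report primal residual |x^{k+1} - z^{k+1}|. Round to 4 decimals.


ADMM iteration with rho = 5.0, z^k = 0.2556, u^k = -0.2172
Step 1: x-update.
Minimize 7*x^2 - 10*x + (5.0/2)*(x - 0.2556 - 0.2172)^2
FOC: (2*7 + 5.0)*x = 10 + 5.0*(0.2556 + 0.2172)
x^{k+1} = 0.6507
Step 2: z-update.
Minimize 8*z^2 - 2*z + (5.0/2)*(0.6507 - z - 0.2172)^2
FOC: (2*8 + 5.0)*z = 2 + 5.0*(0.6507 - 0.2172)
z^{k+1} = 0.1985
Step 3: u-update.
u^{k+1} = -0.2172 + 0.6507 - 0.1985 = 0.2351
Step 4: Primal residual = |0.6507 - 0.1985| = 0.4523


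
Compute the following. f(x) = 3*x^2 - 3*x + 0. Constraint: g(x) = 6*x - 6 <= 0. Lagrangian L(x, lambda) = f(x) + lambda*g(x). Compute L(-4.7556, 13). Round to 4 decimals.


Step 1: Evaluate f(x).
f(-4.7556) = 3*(-4.7556)^2 - 3*(-4.7556) + 0 = 82.114
Step 2: Evaluate g(x).
g(-4.7556) = 6*-4.7556 - 6 = -34.5336
Step 3: Compute Lagrangian.
L = 82.114 + 13*-34.5336 = -366.8228


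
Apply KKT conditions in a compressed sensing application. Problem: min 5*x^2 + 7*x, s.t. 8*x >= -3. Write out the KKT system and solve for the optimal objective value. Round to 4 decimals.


Step 1: Try lambda = 0 (constraint inactive).
x_unc = -7/(2*5) = -0.7
Check: 8*-0.7 = -5.6 < -3 -- violated!
Step 2: Constraint must be active: 8*x = -3
x* = -3/8 = -0.375
lambda = (2*5*(-0.375) + 7)/8 = 0.4063
Step 3: Compute optimal value.
f(x*) = 5*(-0.375)^2 + 7*(-0.375) = -1.9219


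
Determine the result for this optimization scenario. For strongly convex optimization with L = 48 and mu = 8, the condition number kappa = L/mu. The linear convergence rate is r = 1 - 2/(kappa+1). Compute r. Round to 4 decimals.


Step 1: Compute the condition number.
kappa = L/mu = 48/8 = 6.0
Step 2: Compute the convergence rate.
r = 1 - 2/(kappa + 1) = 1 - 2*mu/(L + mu) = (L - mu)/(L + mu) = 40/56 = 0.7143


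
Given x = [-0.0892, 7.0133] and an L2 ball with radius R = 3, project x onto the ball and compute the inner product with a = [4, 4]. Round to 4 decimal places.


Step 1: Compute ||x|| (intermediates to 6 decimals).
||x|| = sqrt((-0.0892)^2 + 7.0133^2) = 7.013867
Step 2: Project.
Since ||x|| > R, scale = R/||x|| = 3/7.013867 = 0.427724, proj(x) = scale * x
proj(x) = [-0.038153, 2.999757]
Step 3: Dot product.
a^T * proj(x) = 4*(-0.038153) + 4*2.999757 = 11.8464


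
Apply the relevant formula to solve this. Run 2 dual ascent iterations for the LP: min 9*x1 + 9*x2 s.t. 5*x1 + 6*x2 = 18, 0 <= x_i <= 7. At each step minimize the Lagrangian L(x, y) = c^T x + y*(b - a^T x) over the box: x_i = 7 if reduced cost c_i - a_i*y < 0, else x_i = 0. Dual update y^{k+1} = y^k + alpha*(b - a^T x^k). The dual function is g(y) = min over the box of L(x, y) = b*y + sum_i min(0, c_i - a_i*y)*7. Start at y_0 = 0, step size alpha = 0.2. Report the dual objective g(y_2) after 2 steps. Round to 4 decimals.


Dual ascent for LP: min 9*x1 + 9*x2, 5*x1 + 6*x2 = 18, 0 <= x_i <= 7
Step 1: y^k = 0.0, reduced costs: (9.0, 9.0)
  x^k = (0.0, 0.0), subgradient = b - a^T x = 18.0
  y^{k+1} = 0.0 + 0.2*18.0 = 3.6
Step 2: y^k = 3.6, reduced costs: (-9.0, -12.6)
  x^k = (7.0, 7.0), subgradient = b - a^T x = -59.0
  y^{k+1} = 3.6 + 0.2*-59.0 = -8.2
Dual objective at y_2 = -8.2: reduced costs (50.0, 58.2), box minimizer x = (0.0, 0.0)
g(y_2) = b*y + (c1 - a1*y)*x1 + (c2 - a2*y)*x2 = 18*(-8.2) + 50.0*0.0 + 58.2*0.0 = -147.6 + 0.0 + 0.0 = -147.6


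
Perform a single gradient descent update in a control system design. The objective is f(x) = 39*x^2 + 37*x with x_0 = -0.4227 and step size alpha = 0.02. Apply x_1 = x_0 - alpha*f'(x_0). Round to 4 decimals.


We compute the gradient at x_0 and apply the update.
f'(x) = 78*x + 37
f'(-0.4227) = 78*-0.4227 + 37 = 4.0294
x_1 = -0.4227 - 0.02*4.0294 = -0.5033


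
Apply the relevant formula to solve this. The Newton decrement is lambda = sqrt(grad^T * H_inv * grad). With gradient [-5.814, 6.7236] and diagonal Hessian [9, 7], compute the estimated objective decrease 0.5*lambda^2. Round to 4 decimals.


Step 1: H is diagonal, so H^(-1) * g = [-0.646, 0.9605].
Step 2: g^T H^(-1) g = sum_i g_i^2 / H_ii
  = (-5.814)^2/9 + (6.7236)^2/7
  = 3.7558 + 6.4581 = 10.214
Step 3: Objective decrease = 0.5 * g^T H^(-1) g = 5.107


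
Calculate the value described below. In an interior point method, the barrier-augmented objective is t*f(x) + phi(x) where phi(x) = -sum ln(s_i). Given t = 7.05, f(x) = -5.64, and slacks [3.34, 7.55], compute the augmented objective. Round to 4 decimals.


Step 1: Compute log-barrier.
ln values: [1.206, 2.0215]
phi = -(1.206 + 2.0215) = -3.2275
Step 2: Compute augmented objective.
t*f(x) = 7.05*-5.64 = -39.762
Total = -39.762 - 3.2275 = -42.9895


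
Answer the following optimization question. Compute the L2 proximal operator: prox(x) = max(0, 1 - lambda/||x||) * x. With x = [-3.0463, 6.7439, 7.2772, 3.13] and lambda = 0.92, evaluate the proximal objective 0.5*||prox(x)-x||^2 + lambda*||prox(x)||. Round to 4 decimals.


Step 1: Compute ||x||.
||x|| = 10.8404
Step 2: Compute scaling factor.
scale = max(0, 1 - 0.92/10.8404) = 0.9151
Step 3: prox(x) = [-2.7878, 6.1716, 6.6596, 2.8644]
||prox(x)|| = 9.9204
Step 4: Proximal objective.
0.5*||prox-x||^2 = 0.4232
lambda*||prox|| = 9.1268
Total = 9.55


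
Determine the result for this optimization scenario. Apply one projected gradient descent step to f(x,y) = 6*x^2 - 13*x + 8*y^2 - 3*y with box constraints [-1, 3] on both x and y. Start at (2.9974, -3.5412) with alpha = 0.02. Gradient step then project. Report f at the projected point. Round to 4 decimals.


Step 1: Compute gradient at (2.9974, -3.5412).
grad_x = 2*6*2.9974 - 13 = 22.9688
grad_y = 2*8*-3.5412 - 3 = -59.6592
Step 2: Gradient step.
x_raw = 2.9974 - 0.02*22.9688 = 2.538
y_raw = -3.5412 - 0.02*-59.6592 = -2.348
Step 3: Project onto [-1, 3].
x_proj = clip(2.538) = 2.538
y_proj = clip(-2.348) = -1.0
Step 4: Evaluate f.
f(2.538, -1.0) = 16.6551


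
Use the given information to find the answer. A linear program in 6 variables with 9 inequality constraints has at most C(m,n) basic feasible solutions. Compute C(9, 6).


Each vertex corresponds to some choice of n active constraints out of m, so the number of vertices is at most C(m, n) = m! / (n!(m-n)!).
m = 9, n = 6
Numerator: 9 * 8 * 7 * 6 * 5 * 4
Denominator: 6! = 720
C(9, 6) = 84


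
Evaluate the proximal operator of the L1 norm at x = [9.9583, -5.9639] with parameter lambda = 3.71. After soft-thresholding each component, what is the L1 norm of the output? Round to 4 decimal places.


Soft-thresholding with lambda = 3.71:
prox(9.9583) = sign(9.9583)*max(|9.9583| - 3.71, 0) = 6.2483
prox(-5.9639) = sign(-5.9639)*max(|-5.9639| - 3.71, 0) = -2.2539
prox(x) = [6.2483, -2.2539]
||prox(x)||_1 = 6.2483 + 2.2539 = 8.5022


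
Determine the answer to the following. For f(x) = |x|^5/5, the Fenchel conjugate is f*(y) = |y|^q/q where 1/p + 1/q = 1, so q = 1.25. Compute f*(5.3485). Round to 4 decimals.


The conjugate exponent q satisfies 1/p + 1/q = 1.
p = 5, so q = 5/(5 - 1) = 1.25
|y|^q = 5.3485^1.25 = 8.1337
f*(5.3485) = 8.1337 / 1.25 = 6.507


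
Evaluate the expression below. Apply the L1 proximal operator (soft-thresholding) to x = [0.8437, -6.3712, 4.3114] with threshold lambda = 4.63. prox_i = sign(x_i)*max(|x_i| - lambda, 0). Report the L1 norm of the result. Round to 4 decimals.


Soft-thresholding with lambda = 4.63:
prox(0.8437) = sign(0.8437)*max(|0.8437| - 4.63, 0) = 0.0
prox(-6.3712) = sign(-6.3712)*max(|-6.3712| - 4.63, 0) = -1.7412
prox(4.3114) = sign(4.3114)*max(|4.3114| - 4.63, 0) = 0.0
prox(x) = [0.0, -1.7412, 0.0]
||prox(x)||_1 = 0.0 + 1.7412 + 0.0 = 1.7412


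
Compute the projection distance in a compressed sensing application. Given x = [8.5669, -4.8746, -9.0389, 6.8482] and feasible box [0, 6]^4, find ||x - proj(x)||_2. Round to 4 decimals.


Project each component onto [0, 6].
clip(8.5669) = 6.0, clip(-4.8746) = 0.0, clip(-9.0389) = 0.0, clip(6.8482) = 6.0
Projection = [6.0, 0.0, 0.0, 6.0]
Squared diffs: [6.589, 23.7617, 81.7017, 0.7194]
Distance = sqrt(112.7718) = 10.6194


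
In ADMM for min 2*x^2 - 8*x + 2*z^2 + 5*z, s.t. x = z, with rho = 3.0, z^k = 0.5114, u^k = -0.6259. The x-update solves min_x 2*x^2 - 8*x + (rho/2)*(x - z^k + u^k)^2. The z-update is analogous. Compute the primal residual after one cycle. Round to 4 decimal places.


ADMM iteration with rho = 3.0, z^k = 0.5114, u^k = -0.6259
Step 1: x-update.
Minimize 2*x^2 - 8*x + (3.0/2)*(x - 0.5114 - 0.6259)^2
FOC: (2*2 + 3.0)*x = 8 + 3.0*(0.5114 + 0.6259)
x^{k+1} = 1.6303
Step 2: z-update.
Minimize 2*z^2 + 5*z + (3.0/2)*(1.6303 - z - 0.6259)^2
FOC: (2*2 + 3.0)*z = -5 + 3.0*(1.6303 - 0.6259)
z^{k+1} = -0.2838
Step 3: u-update.
u^{k+1} = -0.6259 + 1.6303 + 0.2838 = 1.2882
Step 4: Primal residual = |1.6303 + 0.2838| = 1.9141


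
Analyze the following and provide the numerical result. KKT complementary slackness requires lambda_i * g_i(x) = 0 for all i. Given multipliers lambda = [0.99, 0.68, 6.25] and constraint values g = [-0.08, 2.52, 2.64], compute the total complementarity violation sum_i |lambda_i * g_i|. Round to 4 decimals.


KKT complementary slackness check:
lambda_1 * g_1 = 0.99 * -0.08 = -0.0792
lambda_2 * g_2 = 0.68 * 2.52 = 1.7136
lambda_3 * g_3 = 6.25 * 2.64 = 16.5
Total violation = 0.0792 + 1.7136 + 16.5 = 18.2928


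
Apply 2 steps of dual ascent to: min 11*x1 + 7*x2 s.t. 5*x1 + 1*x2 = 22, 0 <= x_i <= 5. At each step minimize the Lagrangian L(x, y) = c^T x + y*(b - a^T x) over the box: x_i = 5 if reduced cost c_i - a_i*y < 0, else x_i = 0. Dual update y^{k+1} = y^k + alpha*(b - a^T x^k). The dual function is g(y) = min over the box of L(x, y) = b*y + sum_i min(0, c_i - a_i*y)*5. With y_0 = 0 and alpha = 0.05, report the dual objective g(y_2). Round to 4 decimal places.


Dual ascent for LP: min 11*x1 + 7*x2, 5*x1 + 1*x2 = 22, 0 <= x_i <= 5
Step 1: y^k = 0.0, reduced costs: (11.0, 7.0)
  x^k = (0.0, 0.0), subgradient = b - a^T x = 22.0
  y^{k+1} = 0.0 + 0.05*22.0 = 1.1
Step 2: y^k = 1.1, reduced costs: (5.5, 5.9)
  x^k = (0.0, 0.0), subgradient = b - a^T x = 22.0
  y^{k+1} = 1.1 + 0.05*22.0 = 2.2
Dual objective at y_2 = 2.2: reduced costs (0.0, 4.8), box minimizer x = (0.0, 0.0)
g(y_2) = b*y + (c1 - a1*y)*x1 + (c2 - a2*y)*x2 = 22*2.2 + 0.0*0.0 + 4.8*0.0 = 48.4 + 0.0 + 0.0 = 48.4


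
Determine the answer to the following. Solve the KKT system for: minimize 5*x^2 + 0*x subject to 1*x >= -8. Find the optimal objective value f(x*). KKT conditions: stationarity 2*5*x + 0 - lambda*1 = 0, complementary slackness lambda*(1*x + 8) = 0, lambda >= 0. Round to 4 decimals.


Step 1: Try lambda = 0 (constraint inactive).
Stationarity: 2*5*x + 0 = 0
x* = 0/(2*5) = 0.0
Check constraint: 1*0.0 = 0.0 >= -8 -- satisfied.
Step 2: Compute optimal value.
f(x*) = 5*0.0^2 + 0*0.0 = 0.0


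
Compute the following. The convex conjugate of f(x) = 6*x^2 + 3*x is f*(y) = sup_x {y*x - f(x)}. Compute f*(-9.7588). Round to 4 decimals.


f*(y) = sup_x {y*x - a*x^2 - b*x} = sup_x {(y-b)*x - a*x^2}
FOC: (y - b) - 2a*x = 0 => x* = (y - b)/(2a)
x* = (-9.7588 - 3)/(2*6) = -1.0632
f*(-9.7588) = (y-b)^2/(4a) = (-9.7588 - 3)^2/(4*6)
= 162.787/24 = 6.7828


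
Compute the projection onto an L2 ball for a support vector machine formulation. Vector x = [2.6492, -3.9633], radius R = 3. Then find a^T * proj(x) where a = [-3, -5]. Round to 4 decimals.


Step 1: Compute ||x|| (intermediates to 6 decimals).
||x|| = sqrt(2.6492^2 + (-3.9633)^2) = 4.76718
Step 2: Project.
Since ||x|| > R, scale = R/||x|| = 3/4.76718 = 0.629303, proj(x) = scale * x
proj(x) = [1.66715, -2.494117]
Step 3: Dot product.
a^T * proj(x) = -3*1.66715 - 5*(-2.494117) = 7.4691


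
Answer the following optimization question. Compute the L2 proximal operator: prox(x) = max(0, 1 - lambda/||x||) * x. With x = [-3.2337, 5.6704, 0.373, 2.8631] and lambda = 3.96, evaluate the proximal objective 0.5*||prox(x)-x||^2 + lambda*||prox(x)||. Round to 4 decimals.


Step 1: Compute ||x||.
||x|| = 7.1377
Step 2: Compute scaling factor.
scale = max(0, 1 - 3.96/7.1377) = 0.4452
Step 3: prox(x) = [-1.4396, 2.5245, 0.1661, 1.2746]
||prox(x)|| = 3.1777
Step 4: Proximal objective.
0.5*||prox-x||^2 = 7.8408
lambda*||prox|| = 12.5837
Total = 20.4245


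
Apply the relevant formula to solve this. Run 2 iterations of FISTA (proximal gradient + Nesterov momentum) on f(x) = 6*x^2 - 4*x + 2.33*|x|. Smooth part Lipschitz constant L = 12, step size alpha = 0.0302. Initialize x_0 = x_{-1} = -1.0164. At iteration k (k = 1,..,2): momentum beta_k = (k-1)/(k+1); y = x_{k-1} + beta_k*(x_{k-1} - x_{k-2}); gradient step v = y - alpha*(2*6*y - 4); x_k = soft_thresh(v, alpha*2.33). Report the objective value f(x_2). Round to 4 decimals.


FISTA on f(x) = 6*x^2 - 4*x + 2.33*|x|
L = 12, alpha = 0.0302
Iteration 1: beta = 0.0, y = -1.0164 + 0.0*(-1.0164 + 1.0164) = -1.0164
  grad(y) = -16.1968, v = y - alpha*grad = -0.5273
  prox(v) = soft_thresh(-0.5273, 0.0704) = -0.4569
Iteration 2: beta = 0.3333, y = -0.4569 + 0.3333*(-0.4569 + 1.0164) = -0.2704
  grad(y) = -7.2447, v = y - alpha*grad = -0.0516
  prox(v) = soft_thresh(-0.0516, 0.0704) = 0.0
f(x_2) = 6*0.0^2 - 4*0.0 + 2.33*|0.0| = 0.0


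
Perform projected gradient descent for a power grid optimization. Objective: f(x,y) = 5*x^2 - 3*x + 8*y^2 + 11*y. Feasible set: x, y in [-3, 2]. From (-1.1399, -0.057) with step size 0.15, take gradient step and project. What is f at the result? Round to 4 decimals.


Step 1: Compute gradient at (-1.1399, -0.057).
grad_x = 2*5*-1.1399 - 3 = -14.399
grad_y = 2*8*-0.057 + 11 = 10.088
Step 2: Gradient step.
x_raw = -1.1399 - 0.15*-14.399 = 1.02
y_raw = -0.057 - 0.15*10.088 = -1.5702
Step 3: Project onto [-3, 2].
x_proj = clip(1.02) = 1.02
y_proj = clip(-1.5702) = -1.5702
Step 4: Evaluate f.
f(1.02, -1.5702) = 4.5937


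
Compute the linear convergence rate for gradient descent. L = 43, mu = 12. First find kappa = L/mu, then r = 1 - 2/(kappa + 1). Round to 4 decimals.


Step 1: Compute the condition number.
kappa = L/mu = 43/12 = 3.5833
Step 2: Compute the convergence rate.
r = 1 - 2/(kappa + 1) = 1 - 2*mu/(L + mu) = (L - mu)/(L + mu) = 31/55 = 0.5636


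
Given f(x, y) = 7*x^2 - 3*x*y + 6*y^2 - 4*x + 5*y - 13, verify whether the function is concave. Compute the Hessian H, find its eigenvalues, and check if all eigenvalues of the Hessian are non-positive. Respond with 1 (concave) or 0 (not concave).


The Hessian of f(x,y) = 7*x^2 - 3*x*y + 6*y^2 - 4*x + 5*y - 13 is:
H = [[14, -3], [-3, 12]]
Trace = 14 + 12 = 26
Determinant = 14*12 - (-3)^2 = 159
Discriminant = (26)^2 - 4*159 = 40.0
Eigenvalues: lambda_1 = 9.8377, lambda_2 = 16.1623
The function is not concave.

0


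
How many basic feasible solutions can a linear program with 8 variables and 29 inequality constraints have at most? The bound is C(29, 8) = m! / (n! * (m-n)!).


Each vertex corresponds to some choice of n active constraints out of m, so the number of vertices is at most C(m, n) = m! / (n!(m-n)!).
m = 29, n = 8
Numerator: 29 * 28 * 27 * 26 * 25 * 24 * 23 * 22
Denominator: 8! = 40320
C(29, 8) = 4292145


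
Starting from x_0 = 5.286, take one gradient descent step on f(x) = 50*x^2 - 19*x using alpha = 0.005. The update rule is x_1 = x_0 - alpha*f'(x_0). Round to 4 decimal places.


We compute the gradient at x_0 and apply the update.
f'(x) = 100*x - 19
f'(5.286) = 100*5.286 - 19 = 509.6
x_1 = 5.286 - 0.005*509.6 = 2.738


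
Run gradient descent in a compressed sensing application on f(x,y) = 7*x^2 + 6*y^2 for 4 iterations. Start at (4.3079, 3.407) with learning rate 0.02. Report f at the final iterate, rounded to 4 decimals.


Gradient descent on f(x,y) = 7*x^2 + 6*y^2.
Starting point: (4.3079, 3.407), alpha = 0.02
Step 1: grad_x = 2*7*4.3079 = 60.3106, grad_y = 2*6*3.407 = 40.884
  x_1 = 4.3079 - 0.02*60.3106 = 3.1017
  y_1 = 3.407 - 0.02*40.884 = 2.5893
Step 2: grad_x = 2*7*3.1017 = 43.4236, grad_y = 2*6*2.5893 = 31.0718
  x_2 = 3.1017 - 0.02*43.4236 = 2.2332
  y_2 = 2.5893 - 0.02*31.0718 = 1.9679
Step 3: grad_x = 2*7*2.2332 = 31.265, grad_y = 2*6*1.9679 = 23.6146
  x_3 = 2.2332 - 0.02*31.265 = 1.6079
  y_3 = 1.9679 - 0.02*23.6146 = 1.4956
Step 4: grad_x = 2*7*1.6079 = 22.5108, grad_y = 2*6*1.4956 = 17.9471
  x_4 = 1.6079 - 0.02*22.5108 = 1.1577
  y_4 = 1.4956 - 0.02*17.9471 = 1.1366
f(1.1577, 1.1366) = 7*1.1577^2 + 6*1.1366^2 = 17.1337


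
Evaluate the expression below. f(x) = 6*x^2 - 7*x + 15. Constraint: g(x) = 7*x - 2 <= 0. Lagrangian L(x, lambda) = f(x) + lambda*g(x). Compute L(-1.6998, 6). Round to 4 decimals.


Step 1: Evaluate f(x).
f(-1.6998) = 6*(-1.6998)^2 - 7*(-1.6998) + 15 = 44.2345
Step 2: Evaluate g(x).
g(-1.6998) = 7*-1.6998 - 2 = -13.8986
Step 3: Compute Lagrangian.
L = 44.2345 + 6*-13.8986 = -39.1571


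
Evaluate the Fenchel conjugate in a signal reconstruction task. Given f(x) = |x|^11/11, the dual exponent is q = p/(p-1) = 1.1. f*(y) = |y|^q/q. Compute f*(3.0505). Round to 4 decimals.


The conjugate exponent q satisfies 1/p + 1/q = 1.
p = 11, so q = 11/(11 - 1) = 1.1
|y|^q = 3.0505^1.1 = 3.4104
f*(3.0505) = 3.4104 / 1.1 = 3.1004


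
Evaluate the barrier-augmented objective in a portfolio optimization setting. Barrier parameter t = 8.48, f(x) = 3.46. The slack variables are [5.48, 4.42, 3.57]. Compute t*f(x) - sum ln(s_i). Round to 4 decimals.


Step 1: Compute log-barrier.
ln values: [1.7011, 1.4861, 1.2726]
phi = -(1.7011 + 1.4861 + 1.2726) = -4.4598
Step 2: Compute augmented objective.
t*f(x) = 8.48*3.46 = 29.3408
Total = 29.3408 - 4.4598 = 24.881


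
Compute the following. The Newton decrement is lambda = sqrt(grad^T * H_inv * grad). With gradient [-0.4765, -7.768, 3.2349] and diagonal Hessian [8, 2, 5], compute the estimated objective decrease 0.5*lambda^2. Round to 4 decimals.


Step 1: H is diagonal, so H^(-1) * g = [-0.0596, -3.884, 0.647].
Step 2: g^T H^(-1) g = sum_i g_i^2 / H_ii
  = (-0.4765)^2/8 + (-7.768)^2/2 + (3.2349)^2/5
  = 0.0284 + 30.1709 + 2.0929 = 32.2922
Step 3: Objective decrease = 0.5 * g^T H^(-1) g = 16.1461


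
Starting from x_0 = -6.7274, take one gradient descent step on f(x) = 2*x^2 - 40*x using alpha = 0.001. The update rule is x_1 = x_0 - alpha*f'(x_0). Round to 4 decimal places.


We compute the gradient at x_0 and apply the update.
f'(x) = 4*x - 40
f'(-6.7274) = 4*-6.7274 - 40 = -66.9096
x_1 = -6.7274 - 0.001*-66.9096 = -6.6605


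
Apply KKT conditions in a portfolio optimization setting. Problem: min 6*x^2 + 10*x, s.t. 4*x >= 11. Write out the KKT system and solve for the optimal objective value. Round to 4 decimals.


Step 1: Try lambda = 0 (constraint inactive).
x_unc = -10/(2*6) = -0.8333
Check: 4*-0.8333 = -3.3332 < 11 -- violated!
Step 2: Constraint must be active: 4*x = 11
x* = 11/4 = 2.75
lambda = (2*6*2.75 + 10)/4 = 10.75
Step 3: Compute optimal value.
f(x*) = 6*2.75^2 + 10*2.75 = 72.875


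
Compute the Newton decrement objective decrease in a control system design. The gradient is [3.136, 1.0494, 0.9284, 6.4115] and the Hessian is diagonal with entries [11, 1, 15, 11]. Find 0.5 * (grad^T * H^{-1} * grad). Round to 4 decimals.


Step 1: H is diagonal, so H^(-1) * g = [0.2851, 1.0494, 0.0619, 0.5829].
Step 2: g^T H^(-1) g = sum_i g_i^2 / H_ii
  = (3.136)^2/11 + (1.0494)^2/1 + (0.9284)^2/15 + (6.4115)^2/11
  = 0.894 + 1.1012 + 0.0575 + 3.737 = 5.7898
Step 3: Objective decrease = 0.5 * g^T H^(-1) g = 2.8949


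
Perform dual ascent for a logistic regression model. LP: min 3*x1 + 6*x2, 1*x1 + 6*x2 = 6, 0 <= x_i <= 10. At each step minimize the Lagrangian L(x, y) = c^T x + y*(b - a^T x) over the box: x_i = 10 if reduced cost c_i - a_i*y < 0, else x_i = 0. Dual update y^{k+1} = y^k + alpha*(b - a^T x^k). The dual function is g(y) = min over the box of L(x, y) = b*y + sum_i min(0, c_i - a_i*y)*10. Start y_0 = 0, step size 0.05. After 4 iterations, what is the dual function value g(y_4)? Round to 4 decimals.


Dual ascent for LP: min 3*x1 + 6*x2, 1*x1 + 6*x2 = 6, 0 <= x_i <= 10
Step 1: y^k = 0.0, reduced costs: (3.0, 6.0)
  x^k = (0.0, 0.0), subgradient = b - a^T x = 6.0
  y^{k+1} = 0.0 + 0.05*6.0 = 0.3
Step 2: y^k = 0.3, reduced costs: (2.7, 4.2)
  x^k = (0.0, 0.0), subgradient = b - a^T x = 6.0
  y^{k+1} = 0.3 + 0.05*6.0 = 0.6
Step 3: y^k = 0.6, reduced costs: (2.4, 2.4)
  x^k = (0.0, 0.0), subgradient = b - a^T x = 6.0
  y^{k+1} = 0.6 + 0.05*6.0 = 0.9
Step 4: y^k = 0.9, reduced costs: (2.1, 0.6)
  x^k = (0.0, 0.0), subgradient = b - a^T x = 6.0
  y^{k+1} = 0.9 + 0.05*6.0 = 1.2
Dual objective at y_4 = 1.2: reduced costs (1.8, -1.2), box minimizer x = (0.0, 10.0)
g(y_4) = b*y + (c1 - a1*y)*x1 + (c2 - a2*y)*x2 = 6*1.2 + 1.8*0.0 + (-1.2)*10.0 = 7.2 + 0.0 - 12.0 = -4.8


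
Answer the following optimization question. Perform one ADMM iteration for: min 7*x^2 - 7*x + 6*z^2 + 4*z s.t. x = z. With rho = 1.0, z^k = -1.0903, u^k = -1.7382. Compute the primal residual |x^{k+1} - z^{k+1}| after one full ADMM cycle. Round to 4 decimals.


ADMM iteration with rho = 1.0, z^k = -1.0903, u^k = -1.7382
Step 1: x-update.
Minimize 7*x^2 - 7*x + (1.0/2)*(x + 1.0903 - 1.7382)^2
FOC: (2*7 + 1.0)*x = 7 + 1.0*(-1.0903 + 1.7382)
x^{k+1} = 0.5099
Step 2: z-update.
Minimize 6*z^2 + 4*z + (1.0/2)*(0.5099 - z - 1.7382)^2
FOC: (2*6 + 1.0)*z = -4 + 1.0*(0.5099 - 1.7382)
z^{k+1} = -0.4022
Step 3: u-update.
u^{k+1} = -1.7382 + 0.5099 + 0.4022 = -0.8262
Step 4: Primal residual = |0.5099 + 0.4022| = 0.912


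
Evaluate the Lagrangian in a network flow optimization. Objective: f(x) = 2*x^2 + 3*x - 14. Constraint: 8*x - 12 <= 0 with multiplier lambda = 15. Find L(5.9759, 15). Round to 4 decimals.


Step 1: Evaluate f(x).
f(5.9759) = 2*5.9759^2 + 3*5.9759 - 14 = 75.3505
Step 2: Evaluate g(x).
g(5.9759) = 8*5.9759 - 12 = 35.8072
Step 3: Compute Lagrangian.
L = 75.3505 + 15*35.8072 = 612.4585


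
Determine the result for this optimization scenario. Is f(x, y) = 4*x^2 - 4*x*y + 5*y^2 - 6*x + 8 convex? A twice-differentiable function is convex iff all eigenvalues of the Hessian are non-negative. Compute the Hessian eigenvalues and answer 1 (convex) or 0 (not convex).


The Hessian of f(x,y) = 4*x^2 - 4*x*y + 5*y^2 - 6*x + 8 is:
H = [[8, -4], [-4, 10]]
Trace = 8 + 10 = 18
Determinant = 8*10 - (-4)^2 = 64
Discriminant = (18)^2 - 4*64 = 68.0
Eigenvalues: lambda_1 = 4.8769, lambda_2 = 13.1231
The function is convex.

1


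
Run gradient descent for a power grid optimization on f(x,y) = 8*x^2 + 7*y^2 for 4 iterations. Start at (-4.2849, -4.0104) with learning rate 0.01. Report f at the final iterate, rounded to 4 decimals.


Gradient descent on f(x,y) = 8*x^2 + 7*y^2.
Starting point: (-4.2849, -4.0104), alpha = 0.01
Step 1: grad_x = 2*8*-4.2849 = -68.5584, grad_y = 2*7*-4.0104 = -56.1456
  x_1 = -4.2849 - 0.01*-68.5584 = -3.5993
  y_1 = -4.0104 - 0.01*-56.1456 = -3.4489
Step 2: grad_x = 2*8*-3.5993 = -57.5891, grad_y = 2*7*-3.4489 = -48.2852
  x_2 = -3.5993 - 0.01*-57.5891 = -3.0234
  y_2 = -3.4489 - 0.01*-48.2852 = -2.9661
Step 3: grad_x = 2*8*-3.0234 = -48.3748, grad_y = 2*7*-2.9661 = -41.5253
  x_3 = -3.0234 - 0.01*-48.3748 = -2.5397
  y_3 = -2.9661 - 0.01*-41.5253 = -2.5508
Step 4: grad_x = 2*8*-2.5397 = -40.6348, grad_y = 2*7*-2.5508 = -35.7117
  x_4 = -2.5397 - 0.01*-40.6348 = -2.1333
  y_4 = -2.5508 - 0.01*-35.7117 = -2.1937
f(-2.1333, -2.1937) = 8*(-2.1333)^2 + 7*(-2.1937)^2 = 70.0956


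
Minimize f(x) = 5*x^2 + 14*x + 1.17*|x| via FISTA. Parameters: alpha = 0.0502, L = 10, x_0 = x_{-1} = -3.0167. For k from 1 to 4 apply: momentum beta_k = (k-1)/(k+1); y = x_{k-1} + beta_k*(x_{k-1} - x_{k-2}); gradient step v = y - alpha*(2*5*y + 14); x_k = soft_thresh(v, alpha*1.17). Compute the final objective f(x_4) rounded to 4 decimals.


FISTA on f(x) = 5*x^2 + 14*x + 1.17*|x|
L = 10, alpha = 0.0502
Iteration 1: beta = 0.0, y = -3.0167 + 0.0*(-3.0167 + 3.0167) = -3.0167
  grad(y) = -16.167, v = y - alpha*grad = -2.2051
  prox(v) = soft_thresh(-2.2051, 0.0587) = -2.1464
Iteration 2: beta = 0.3333, y = -2.1464 + 0.3333*(-2.1464 + 3.0167) = -1.8563
  grad(y) = -4.5628, v = y - alpha*grad = -1.6272
  prox(v) = soft_thresh(-1.6272, 0.0587) = -1.5685
Iteration 3: beta = 0.5, y = -1.5685 + 0.5*(-1.5685 + 2.1464) = -1.2795
  grad(y) = 1.2045, v = y - alpha*grad = -1.34
  prox(v) = soft_thresh(-1.34, 0.0587) = -1.2813
Iteration 4: beta = 0.6, y = -1.2813 + 0.6*(-1.2813 + 1.5685) = -1.109
  grad(y) = 2.9105, v = y - alpha*grad = -1.2551
  prox(v) = soft_thresh(-1.2551, 0.0587) = -1.1963
f(x_4) = 5*(-1.1963)^2 + 14*(-1.1963) + 1.17*|-1.1963| = -8.1929


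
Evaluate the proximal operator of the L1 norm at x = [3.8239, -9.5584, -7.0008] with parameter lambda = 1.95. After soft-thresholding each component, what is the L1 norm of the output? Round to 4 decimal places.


Soft-thresholding with lambda = 1.95:
prox(3.8239) = sign(3.8239)*max(|3.8239| - 1.95, 0) = 1.8739
prox(-9.5584) = sign(-9.5584)*max(|-9.5584| - 1.95, 0) = -7.6084
prox(-7.0008) = sign(-7.0008)*max(|-7.0008| - 1.95, 0) = -5.0508
prox(x) = [1.8739, -7.6084, -5.0508]
||prox(x)||_1 = 1.8739 + 7.6084 + 5.0508 = 14.5331


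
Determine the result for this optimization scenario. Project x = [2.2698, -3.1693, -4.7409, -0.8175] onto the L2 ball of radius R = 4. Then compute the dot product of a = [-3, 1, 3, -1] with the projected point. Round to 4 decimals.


Step 1: Compute ||x|| (intermediates to 6 decimals).
||x|| = sqrt(2.2698^2 + (-3.1693)^2 + (-4.7409)^2 + (-0.8175)^2) = 6.192002
Step 2: Project.
Since ||x|| > R, scale = R/||x|| = 4/6.192002 = 0.645995, proj(x) = scale * x
proj(x) = [1.466279, -2.047352, -3.062598, -0.528101]
Step 3: Dot product.
a^T * proj(x) = -3*1.466279 + 1*(-2.047352) + 3*(-3.062598) - 1*(-0.528101) = -15.1059


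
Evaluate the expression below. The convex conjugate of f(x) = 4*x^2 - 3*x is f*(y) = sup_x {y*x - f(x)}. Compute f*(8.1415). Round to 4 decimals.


f*(y) = sup_x {y*x - a*x^2 - b*x} = sup_x {(y-b)*x - a*x^2}
FOC: (y - b) - 2a*x = 0 => x* = (y - b)/(2a)
x* = (8.1415 + 3)/(2*4) = 1.3927
f*(8.1415) = (y-b)^2/(4a) = (8.1415 + 3)^2/(4*4)
= 124.133/16 = 7.7583


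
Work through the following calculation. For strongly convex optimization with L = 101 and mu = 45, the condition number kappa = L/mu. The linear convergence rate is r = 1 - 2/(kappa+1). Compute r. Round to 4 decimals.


Step 1: Compute the condition number.
kappa = L/mu = 101/45 = 2.2444
Step 2: Compute the convergence rate.
r = 1 - 2/(kappa + 1) = 1 - 2*mu/(L + mu) = (L - mu)/(L + mu) = 56/146 = 0.3836
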